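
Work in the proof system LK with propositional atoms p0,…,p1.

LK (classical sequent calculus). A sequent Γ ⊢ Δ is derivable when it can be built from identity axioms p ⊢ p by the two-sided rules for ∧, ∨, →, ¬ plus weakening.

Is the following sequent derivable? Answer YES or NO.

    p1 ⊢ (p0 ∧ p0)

Enumerate valuations to refute Γ ⊢ Δ:
  v=00: Γ:[p1=F] Δ:[(p0 ∧ p0)=F] refutes=False
  v=01: Γ:[p1=T] Δ:[(p0 ∧ p0)=F] refutes=True  ← countermodel

Result: NO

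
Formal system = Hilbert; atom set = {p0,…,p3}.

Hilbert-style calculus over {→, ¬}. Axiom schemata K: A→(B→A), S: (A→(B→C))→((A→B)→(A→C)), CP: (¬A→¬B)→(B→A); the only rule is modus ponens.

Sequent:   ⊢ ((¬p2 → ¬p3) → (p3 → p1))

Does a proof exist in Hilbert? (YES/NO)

Search for a countermodel by truth-table:
  v=0000: Γ:[] Δ:[((¬p2 → ¬p3) → (p3 → p1))=T] refutes=False
  v=0001: Γ:[] Δ:[((¬p2 → ¬p3) → (p3 → p1))=T] refutes=False
  v=0010: Γ:[] Δ:[((¬p2 → ¬p3) → (p3 → p1))=T] refutes=False
  v=0011: Γ:[] Δ:[((¬p2 → ¬p3) → (p3 → p1))=F] refutes=True  ← countermodel

Result: NO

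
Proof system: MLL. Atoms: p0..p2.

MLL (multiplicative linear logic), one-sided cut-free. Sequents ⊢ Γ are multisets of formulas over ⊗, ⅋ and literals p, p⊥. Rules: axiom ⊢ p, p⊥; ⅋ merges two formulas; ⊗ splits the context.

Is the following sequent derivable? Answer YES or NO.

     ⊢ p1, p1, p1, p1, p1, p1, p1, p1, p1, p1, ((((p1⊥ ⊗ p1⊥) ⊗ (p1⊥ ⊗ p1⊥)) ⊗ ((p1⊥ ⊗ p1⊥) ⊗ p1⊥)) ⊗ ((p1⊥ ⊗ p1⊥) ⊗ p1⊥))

Derivation trace:
[⊗]  ⊢ p1, p1, p1, p1, p1, p1, p1, p1, p1, p1, ((((p1⊥ ⊗ p1⊥) ⊗ (p1⊥ ⊗ p1⊥)) ⊗ ((p1⊥ ⊗ p1⊥) ⊗ p1⊥)) ⊗ ((p1⊥ ⊗ p1⊥) ⊗ p1⊥))
  [⊗]  ⊢ p1, p1, p1, p1, p1, p1, p1, (((p1⊥ ⊗ p1⊥) ⊗ (p1⊥ ⊗ p1⊥)) ⊗ ((p1⊥ ⊗ p1⊥) ⊗ p1⊥))
    [⊗]  ⊢ p1, p1, p1, p1, ((p1⊥ ⊗ p1⊥) ⊗ (p1⊥ ⊗ p1⊥))
      [⊗]  ⊢ p1, p1, (p1⊥ ⊗ p1⊥)
        [Ax]  ⊢ p1, p1⊥
        [Ax]  ⊢ p1, p1⊥
      [⊗]  ⊢ p1, p1, (p1⊥ ⊗ p1⊥)
        [Ax]  ⊢ p1, p1⊥
        [Ax]  ⊢ p1, p1⊥
    [⊗]  ⊢ p1, p1, p1, ((p1⊥ ⊗ p1⊥) ⊗ p1⊥)
      [⊗]  ⊢ p1, p1, (p1⊥ ⊗ p1⊥)
        [Ax]  ⊢ p1, p1⊥
        [Ax]  ⊢ p1, p1⊥
      [Ax]  ⊢ p1, p1⊥
  [⊗]  ⊢ p1, p1, p1, ((p1⊥ ⊗ p1⊥) ⊗ p1⊥)
    [⊗]  ⊢ p1, p1, (p1⊥ ⊗ p1⊥)
      [Ax]  ⊢ p1, p1⊥
      [Ax]  ⊢ p1, p1⊥
    [Ax]  ⊢ p1, p1⊥

Result: YES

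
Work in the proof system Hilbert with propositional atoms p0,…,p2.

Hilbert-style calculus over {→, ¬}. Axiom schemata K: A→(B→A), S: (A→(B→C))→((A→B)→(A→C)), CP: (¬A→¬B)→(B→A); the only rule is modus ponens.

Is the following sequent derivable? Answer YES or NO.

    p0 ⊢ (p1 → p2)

Search for a countermodel by truth-table:
  v=000: Γ:[p0=F] Δ:[(p1 → p2)=T] refutes=False
  v=001: Γ:[p0=F] Δ:[(p1 → p2)=T] refutes=False
  v=010: Γ:[p0=F] Δ:[(p1 → p2)=F] refutes=False
  v=011: Γ:[p0=F] Δ:[(p1 → p2)=T] refutes=False
  v=100: Γ:[p0=T] Δ:[(p1 → p2)=T] refutes=False
  v=101: Γ:[p0=T] Δ:[(p1 → p2)=T] refutes=False
  v=110: Γ:[p0=T] Δ:[(p1 → p2)=F] refutes=True  ← countermodel

Result: NO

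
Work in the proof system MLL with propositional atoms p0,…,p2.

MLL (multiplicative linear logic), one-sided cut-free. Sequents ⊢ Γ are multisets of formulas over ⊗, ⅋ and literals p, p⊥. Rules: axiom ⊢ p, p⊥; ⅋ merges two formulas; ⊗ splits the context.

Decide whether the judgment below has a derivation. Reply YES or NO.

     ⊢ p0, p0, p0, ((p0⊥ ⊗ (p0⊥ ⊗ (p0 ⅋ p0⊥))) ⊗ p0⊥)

Proof tree:
[⊗]  ⊢ p0, p0, p0, ((p0⊥ ⊗ (p0⊥ ⊗ (p0 ⅋ p0⊥))) ⊗ p0⊥)
  [⊗]  ⊢ p0, p0, (p0⊥ ⊗ (p0⊥ ⊗ (p0 ⅋ p0⊥)))
    [Ax]  ⊢ p0, p0⊥
    [⊗]  ⊢ p0, (p0⊥ ⊗ (p0 ⅋ p0⊥))
      [Ax]  ⊢ p0, p0⊥
      [⅋]  ⊢ (p0 ⅋ p0⊥)
        [Ax]  ⊢ p0, p0⊥
  [Ax]  ⊢ p0, p0⊥

Result: YES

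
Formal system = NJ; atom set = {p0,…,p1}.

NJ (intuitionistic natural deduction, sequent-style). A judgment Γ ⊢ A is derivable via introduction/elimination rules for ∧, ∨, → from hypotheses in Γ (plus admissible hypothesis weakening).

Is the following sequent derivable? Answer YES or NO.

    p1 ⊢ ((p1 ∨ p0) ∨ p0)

Proof tree:
[∨I₁] p1 ⊢ ((p1 ∨ p0) ∨ p0)
  [∨I₁] p1 ⊢ (p1 ∨ p0)
    [Ax] p1 ⊢ p1

Result: YES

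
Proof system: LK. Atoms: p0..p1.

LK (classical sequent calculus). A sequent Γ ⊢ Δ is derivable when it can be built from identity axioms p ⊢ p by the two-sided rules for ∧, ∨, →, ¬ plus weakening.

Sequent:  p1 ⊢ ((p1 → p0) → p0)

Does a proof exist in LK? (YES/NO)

Derivation trace:
[→R] p1 ⊢ ((p1 → p0) → p0)
  [→L] p1, (p1 → p0) ⊢ p0
    [Ax] p1 ⊢ p1
    [Ax] p0 ⊢ p0

Result: YES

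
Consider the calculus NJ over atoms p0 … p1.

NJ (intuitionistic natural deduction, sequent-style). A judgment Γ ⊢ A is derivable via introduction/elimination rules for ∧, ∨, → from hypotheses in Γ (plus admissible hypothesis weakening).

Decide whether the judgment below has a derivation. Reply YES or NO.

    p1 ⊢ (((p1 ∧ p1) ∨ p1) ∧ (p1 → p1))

Derivation (root first):
[∧I] p1 ⊢ (((p1 ∧ p1) ∨ p1) ∧ (p1 → p1))
  [∨I₁] p1 ⊢ ((p1 ∧ p1) ∨ p1)
    [∧I] p1 ⊢ (p1 ∧ p1)
      [Ax] p1 ⊢ p1
      [Ax] p1 ⊢ p1
  [→I]  ⊢ (p1 → p1)
    [Ax] p1 ⊢ p1

Result: YES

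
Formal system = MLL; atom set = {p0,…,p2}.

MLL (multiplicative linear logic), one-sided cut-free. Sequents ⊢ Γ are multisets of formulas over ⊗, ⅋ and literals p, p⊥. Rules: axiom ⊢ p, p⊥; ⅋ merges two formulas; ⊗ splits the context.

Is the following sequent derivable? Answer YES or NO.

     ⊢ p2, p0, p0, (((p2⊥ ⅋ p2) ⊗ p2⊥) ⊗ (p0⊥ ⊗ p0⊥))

Proof tree:
[⊗]  ⊢ p2, p0, p0, (((p2⊥ ⅋ p2) ⊗ p2⊥) ⊗ (p0⊥ ⊗ p0⊥))
  [⊗]  ⊢ p2, ((p2⊥ ⅋ p2) ⊗ p2⊥)
    [⅋]  ⊢ (p2⊥ ⅋ p2)
      [Ax]  ⊢ p2, p2⊥
    [Ax]  ⊢ p2, p2⊥
  [⊗]  ⊢ p0, p0, (p0⊥ ⊗ p0⊥)
    [Ax]  ⊢ p0, p0⊥
    [Ax]  ⊢ p0, p0⊥

Result: YES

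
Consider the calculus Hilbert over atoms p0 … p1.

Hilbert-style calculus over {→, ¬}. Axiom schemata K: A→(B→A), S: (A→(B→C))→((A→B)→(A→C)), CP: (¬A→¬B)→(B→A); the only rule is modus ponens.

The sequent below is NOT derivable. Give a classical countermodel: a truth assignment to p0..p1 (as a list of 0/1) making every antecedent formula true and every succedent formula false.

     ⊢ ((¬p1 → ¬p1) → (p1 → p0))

Search for a countermodel by truth-table:
  v=00: Γ:[] Δ:[((¬p1 → ¬p1) → (p1 → p0))=T] refutes=False
  v=01: Γ:[] Δ:[((¬p1 → ¬p1) → (p1 → p0))=F] refutes=True  ← countermodel

Result: [0, 1]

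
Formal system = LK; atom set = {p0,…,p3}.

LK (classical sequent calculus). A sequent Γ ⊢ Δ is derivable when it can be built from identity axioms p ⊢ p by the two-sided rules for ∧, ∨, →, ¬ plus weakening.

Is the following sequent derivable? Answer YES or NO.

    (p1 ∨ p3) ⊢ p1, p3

Derivation trace:
[∨L] (p1 ∨ p3) ⊢ p1, p3
  [Ax] p1 ⊢ p1
  [WR] p3 ⊢ p3, p1
    [Ax] p3 ⊢ p3

Result: YES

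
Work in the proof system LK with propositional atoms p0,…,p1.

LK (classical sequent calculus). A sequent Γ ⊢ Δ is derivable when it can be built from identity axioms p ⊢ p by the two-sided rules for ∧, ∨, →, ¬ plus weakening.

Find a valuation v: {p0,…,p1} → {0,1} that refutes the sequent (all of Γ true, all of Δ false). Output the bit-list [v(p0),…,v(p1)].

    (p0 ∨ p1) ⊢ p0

Search for a countermodel by truth-table:
  v=00: Γ:[(p0 ∨ p1)=F] Δ:[p0=F] refutes=False
  v=01: Γ:[(p0 ∨ p1)=T] Δ:[p0=F] refutes=True  ← countermodel

Result: [0, 1]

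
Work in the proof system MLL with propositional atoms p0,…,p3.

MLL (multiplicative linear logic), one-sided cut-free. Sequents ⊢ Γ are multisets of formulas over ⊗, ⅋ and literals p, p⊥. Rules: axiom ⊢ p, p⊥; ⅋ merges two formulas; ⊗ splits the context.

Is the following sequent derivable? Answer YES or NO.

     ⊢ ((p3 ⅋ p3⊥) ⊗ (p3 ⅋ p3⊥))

Derivation (root first):
[⊗]  ⊢ ((p3 ⅋ p3⊥) ⊗ (p3 ⅋ p3⊥))
  [⅋]  ⊢ (p3 ⅋ p3⊥)
    [Ax]  ⊢ p3, p3⊥
  [⅋]  ⊢ (p3 ⅋ p3⊥)
    [Ax]  ⊢ p3, p3⊥

Result: YES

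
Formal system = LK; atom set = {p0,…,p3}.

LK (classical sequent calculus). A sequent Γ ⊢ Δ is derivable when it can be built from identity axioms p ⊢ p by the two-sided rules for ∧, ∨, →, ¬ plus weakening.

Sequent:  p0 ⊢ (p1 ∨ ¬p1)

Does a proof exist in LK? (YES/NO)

Derivation (root first):
[WL] p0 ⊢ (p1 ∨ ¬p1)
  [∨R]  ⊢ (p1 ∨ ¬p1)
    [¬R]  ⊢ p1, ¬p1
      [Ax] p1 ⊢ p1

Result: YES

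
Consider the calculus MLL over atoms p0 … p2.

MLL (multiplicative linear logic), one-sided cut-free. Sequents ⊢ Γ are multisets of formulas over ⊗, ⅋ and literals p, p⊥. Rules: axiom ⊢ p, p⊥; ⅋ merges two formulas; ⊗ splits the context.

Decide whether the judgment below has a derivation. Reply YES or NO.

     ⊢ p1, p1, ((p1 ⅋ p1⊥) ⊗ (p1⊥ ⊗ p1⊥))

Derivation (root first):
[⊗]  ⊢ p1, p1, ((p1 ⅋ p1⊥) ⊗ (p1⊥ ⊗ p1⊥))
  [⅋]  ⊢ (p1 ⅋ p1⊥)
    [Ax]  ⊢ p1, p1⊥
  [⊗]  ⊢ p1, p1, (p1⊥ ⊗ p1⊥)
    [Ax]  ⊢ p1, p1⊥
    [Ax]  ⊢ p1, p1⊥

Result: YES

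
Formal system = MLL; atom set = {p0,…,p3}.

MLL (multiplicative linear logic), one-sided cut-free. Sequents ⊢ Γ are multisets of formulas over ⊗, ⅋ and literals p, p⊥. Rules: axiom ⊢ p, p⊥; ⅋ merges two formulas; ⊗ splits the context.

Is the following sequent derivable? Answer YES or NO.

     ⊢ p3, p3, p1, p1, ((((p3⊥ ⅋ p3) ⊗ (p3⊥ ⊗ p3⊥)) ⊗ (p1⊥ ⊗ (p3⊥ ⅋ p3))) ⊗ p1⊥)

Proof tree:
[⊗]  ⊢ p3, p3, p1, p1, ((((p3⊥ ⅋ p3) ⊗ (p3⊥ ⊗ p3⊥)) ⊗ (p1⊥ ⊗ (p3⊥ ⅋ p3))) ⊗ p1⊥)
  [⊗]  ⊢ p3, p3, p1, (((p3⊥ ⅋ p3) ⊗ (p3⊥ ⊗ p3⊥)) ⊗ (p1⊥ ⊗ (p3⊥ ⅋ p3)))
    [⊗]  ⊢ p3, p3, ((p3⊥ ⅋ p3) ⊗ (p3⊥ ⊗ p3⊥))
      [⅋]  ⊢ (p3⊥ ⅋ p3)
        [Ax]  ⊢ p3, p3⊥
      [⊗]  ⊢ p3, p3, (p3⊥ ⊗ p3⊥)
        [Ax]  ⊢ p3, p3⊥
        [Ax]  ⊢ p3, p3⊥
    [⊗]  ⊢ p1, (p1⊥ ⊗ (p3⊥ ⅋ p3))
      [Ax]  ⊢ p1, p1⊥
      [⅋]  ⊢ (p3⊥ ⅋ p3)
        [Ax]  ⊢ p3, p3⊥
  [Ax]  ⊢ p1, p1⊥

Result: YES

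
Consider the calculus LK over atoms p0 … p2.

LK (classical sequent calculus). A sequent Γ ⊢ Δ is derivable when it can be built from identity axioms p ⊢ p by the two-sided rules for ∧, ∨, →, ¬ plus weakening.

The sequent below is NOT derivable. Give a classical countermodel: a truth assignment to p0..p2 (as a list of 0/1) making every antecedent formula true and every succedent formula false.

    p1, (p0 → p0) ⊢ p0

Search for a countermodel by truth-table:
  v=000: Γ:[p1=F, (p0 → p0)=T] Δ:[p0=F] refutes=False
  v=001: Γ:[p1=F, (p0 → p0)=T] Δ:[p0=F] refutes=False
  v=010: Γ:[p1=T, (p0 → p0)=T] Δ:[p0=F] refutes=True  ← countermodel

Result: [0, 1, 0]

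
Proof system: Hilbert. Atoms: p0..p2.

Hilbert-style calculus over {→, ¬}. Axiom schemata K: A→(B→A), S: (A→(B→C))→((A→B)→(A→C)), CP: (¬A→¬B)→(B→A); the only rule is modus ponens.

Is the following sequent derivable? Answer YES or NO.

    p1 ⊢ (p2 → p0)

Search for a countermodel by truth-table:
  v=000: Γ:[p1=F] Δ:[(p2 → p0)=T] refutes=False
  v=001: Γ:[p1=F] Δ:[(p2 → p0)=F] refutes=False
  v=010: Γ:[p1=T] Δ:[(p2 → p0)=T] refutes=False
  v=011: Γ:[p1=T] Δ:[(p2 → p0)=F] refutes=True  ← countermodel

Result: NO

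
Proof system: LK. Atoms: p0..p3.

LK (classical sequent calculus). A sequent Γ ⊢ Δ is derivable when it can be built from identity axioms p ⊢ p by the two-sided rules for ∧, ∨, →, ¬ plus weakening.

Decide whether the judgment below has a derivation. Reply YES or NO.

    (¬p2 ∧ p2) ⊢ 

Derivation trace:
[∧L] (¬p2 ∧ p2) ⊢ 
  [¬L] p2, ¬p2 ⊢ 
    [Ax] p2 ⊢ p2

Result: YES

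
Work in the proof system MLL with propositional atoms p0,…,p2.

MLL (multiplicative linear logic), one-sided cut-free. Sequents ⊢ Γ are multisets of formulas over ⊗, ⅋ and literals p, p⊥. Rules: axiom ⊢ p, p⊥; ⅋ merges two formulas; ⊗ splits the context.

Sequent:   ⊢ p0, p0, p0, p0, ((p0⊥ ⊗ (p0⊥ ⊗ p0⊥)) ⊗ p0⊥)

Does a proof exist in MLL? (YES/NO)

Derivation (root first):
[⊗]  ⊢ p0, p0, p0, p0, ((p0⊥ ⊗ (p0⊥ ⊗ p0⊥)) ⊗ p0⊥)
  [⊗]  ⊢ p0, p0, p0, (p0⊥ ⊗ (p0⊥ ⊗ p0⊥))
    [Ax]  ⊢ p0, p0⊥
    [⊗]  ⊢ p0, p0, (p0⊥ ⊗ p0⊥)
      [Ax]  ⊢ p0, p0⊥
      [Ax]  ⊢ p0, p0⊥
  [Ax]  ⊢ p0, p0⊥

Result: YES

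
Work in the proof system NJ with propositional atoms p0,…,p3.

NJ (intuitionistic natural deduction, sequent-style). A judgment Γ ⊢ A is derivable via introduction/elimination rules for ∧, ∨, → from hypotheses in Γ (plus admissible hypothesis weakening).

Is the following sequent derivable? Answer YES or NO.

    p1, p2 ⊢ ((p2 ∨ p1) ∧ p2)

Proof tree:
[∧I] p1, p2 ⊢ ((p2 ∨ p1) ∧ p2)
  [∨I₂] p1 ⊢ (p2 ∨ p1)
    [Ax] p1 ⊢ p1
  [Ax] p2 ⊢ p2

Result: YES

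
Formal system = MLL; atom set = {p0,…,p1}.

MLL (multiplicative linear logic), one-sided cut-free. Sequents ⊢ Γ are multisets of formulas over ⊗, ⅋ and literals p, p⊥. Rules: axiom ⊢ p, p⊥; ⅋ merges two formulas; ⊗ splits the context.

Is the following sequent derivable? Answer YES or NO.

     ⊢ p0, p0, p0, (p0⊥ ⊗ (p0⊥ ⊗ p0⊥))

Proof tree:
[⊗]  ⊢ p0, p0, p0, (p0⊥ ⊗ (p0⊥ ⊗ p0⊥))
  [Ax]  ⊢ p0, p0⊥
  [⊗]  ⊢ p0, p0, (p0⊥ ⊗ p0⊥)
    [Ax]  ⊢ p0, p0⊥
    [Ax]  ⊢ p0, p0⊥

Result: YES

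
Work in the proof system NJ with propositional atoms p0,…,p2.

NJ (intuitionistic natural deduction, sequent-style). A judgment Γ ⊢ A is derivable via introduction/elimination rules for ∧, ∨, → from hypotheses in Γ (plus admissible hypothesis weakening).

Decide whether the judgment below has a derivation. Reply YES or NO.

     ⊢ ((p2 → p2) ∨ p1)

Derivation (root first):
[∨I₁]  ⊢ ((p2 → p2) ∨ p1)
  [→I]  ⊢ (p2 → p2)
    [Ax] p2 ⊢ p2

Result: YES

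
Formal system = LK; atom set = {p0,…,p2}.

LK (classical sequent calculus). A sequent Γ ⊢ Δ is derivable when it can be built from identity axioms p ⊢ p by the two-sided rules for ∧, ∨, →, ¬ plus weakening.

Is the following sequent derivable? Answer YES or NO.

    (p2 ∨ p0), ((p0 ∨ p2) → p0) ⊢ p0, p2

Proof tree:
[WR] (p2 ∨ p0), ((p0 ∨ p2) → p0) ⊢ p0, p2
  [→L] (p2 ∨ p0), ((p0 ∨ p2) → p0) ⊢ p0
    [∨R] (p2 ∨ p0) ⊢ (p0 ∨ p2)
      [∨L] (p2 ∨ p0) ⊢ p2, p0
        [Ax] p2 ⊢ p2
        [Ax] p0 ⊢ p0
    [Ax] p0 ⊢ p0

Result: YES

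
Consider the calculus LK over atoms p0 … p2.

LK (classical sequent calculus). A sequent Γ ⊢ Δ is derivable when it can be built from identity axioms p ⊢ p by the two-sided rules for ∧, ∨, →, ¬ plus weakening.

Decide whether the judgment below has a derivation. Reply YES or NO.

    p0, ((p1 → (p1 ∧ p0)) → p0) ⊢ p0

Derivation trace:
[→L] p0, ((p1 → (p1 ∧ p0)) → p0) ⊢ p0
  [→R] p0 ⊢ (p1 → (p1 ∧ p0))
    [∧R] p1, p0 ⊢ (p1 ∧ p0)
      [Ax] p1 ⊢ p1
      [Ax] p0 ⊢ p0
  [Ax] p0 ⊢ p0

Result: YES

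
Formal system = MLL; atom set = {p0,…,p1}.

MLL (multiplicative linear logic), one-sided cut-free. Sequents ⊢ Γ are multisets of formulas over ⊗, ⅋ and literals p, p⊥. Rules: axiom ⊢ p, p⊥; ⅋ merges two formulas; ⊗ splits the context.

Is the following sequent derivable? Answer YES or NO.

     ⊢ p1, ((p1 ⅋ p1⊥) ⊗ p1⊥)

Proof tree:
[⊗]  ⊢ p1, ((p1 ⅋ p1⊥) ⊗ p1⊥)
  [⅋]  ⊢ (p1 ⅋ p1⊥)
    [Ax]  ⊢ p1, p1⊥
  [Ax]  ⊢ p1, p1⊥

Result: YES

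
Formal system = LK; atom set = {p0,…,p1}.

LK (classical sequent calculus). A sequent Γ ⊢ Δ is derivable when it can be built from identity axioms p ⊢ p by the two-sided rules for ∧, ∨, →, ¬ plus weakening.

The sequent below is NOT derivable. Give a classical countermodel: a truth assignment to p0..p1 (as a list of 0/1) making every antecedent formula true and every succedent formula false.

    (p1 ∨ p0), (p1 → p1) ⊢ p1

Enumerate valuations to refute Γ ⊢ Δ:
  v=00: Γ:[(p1 ∨ p0)=F, (p1 → p1)=T] Δ:[p1=F] refutes=False
  v=01: Γ:[(p1 ∨ p0)=T, (p1 → p1)=T] Δ:[p1=T] refutes=False
  v=10: Γ:[(p1 ∨ p0)=T, (p1 → p1)=T] Δ:[p1=F] refutes=True  ← countermodel

Result: [1, 0]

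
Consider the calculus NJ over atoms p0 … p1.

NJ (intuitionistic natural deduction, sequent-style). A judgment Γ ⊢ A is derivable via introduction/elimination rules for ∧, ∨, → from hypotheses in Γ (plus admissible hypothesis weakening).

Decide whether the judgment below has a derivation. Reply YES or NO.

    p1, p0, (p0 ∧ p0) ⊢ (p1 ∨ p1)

Proof tree:
[Wk] p1, p0, (p0 ∧ p0) ⊢ (p1 ∨ p1)
  [Wk] p1, p0 ⊢ (p1 ∨ p1)
    [∨I₂] p1 ⊢ (p1 ∨ p1)
      [Ax] p1 ⊢ p1

Result: YES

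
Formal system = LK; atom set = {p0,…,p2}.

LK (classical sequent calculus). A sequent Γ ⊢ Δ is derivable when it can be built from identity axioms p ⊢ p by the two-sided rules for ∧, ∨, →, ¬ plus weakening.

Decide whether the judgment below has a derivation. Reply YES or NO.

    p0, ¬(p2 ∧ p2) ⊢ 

Enumerate valuations to refute Γ ⊢ Δ:
  v=000: Γ:[p0=F, ¬(p2 ∧ p2)=T] Δ:[] refutes=False
  v=001: Γ:[p0=F, ¬(p2 ∧ p2)=F] Δ:[] refutes=False
  v=010: Γ:[p0=F, ¬(p2 ∧ p2)=T] Δ:[] refutes=False
  v=011: Γ:[p0=F, ¬(p2 ∧ p2)=F] Δ:[] refutes=False
  v=100: Γ:[p0=T, ¬(p2 ∧ p2)=T] Δ:[] refutes=True  ← countermodel

Result: NO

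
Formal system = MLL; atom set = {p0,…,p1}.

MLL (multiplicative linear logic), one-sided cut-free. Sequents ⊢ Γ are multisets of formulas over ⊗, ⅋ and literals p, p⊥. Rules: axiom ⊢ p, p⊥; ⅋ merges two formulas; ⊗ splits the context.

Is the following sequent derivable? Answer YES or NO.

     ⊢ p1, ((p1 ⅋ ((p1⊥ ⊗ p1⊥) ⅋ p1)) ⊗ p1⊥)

Proof tree:
[⊗]  ⊢ p1, ((p1 ⅋ ((p1⊥ ⊗ p1⊥) ⅋ p1)) ⊗ p1⊥)
  [⅋]  ⊢ (p1 ⅋ ((p1⊥ ⊗ p1⊥) ⅋ p1))
    [⅋]  ⊢ p1, ((p1⊥ ⊗ p1⊥) ⅋ p1)
      [⊗]  ⊢ p1, p1, (p1⊥ ⊗ p1⊥)
        [Ax]  ⊢ p1, p1⊥
        [Ax]  ⊢ p1, p1⊥
  [Ax]  ⊢ p1, p1⊥

Result: YES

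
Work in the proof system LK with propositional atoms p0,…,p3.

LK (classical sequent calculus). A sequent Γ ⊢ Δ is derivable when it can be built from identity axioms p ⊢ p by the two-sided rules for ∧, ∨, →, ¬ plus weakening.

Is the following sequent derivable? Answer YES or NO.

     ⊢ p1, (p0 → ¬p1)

Derivation (root first):
[→R]  ⊢ p1, (p0 → ¬p1)
  [WL] p0 ⊢ p1, ¬p1
    [¬R]  ⊢ p1, ¬p1
      [Ax] p1 ⊢ p1

Result: YES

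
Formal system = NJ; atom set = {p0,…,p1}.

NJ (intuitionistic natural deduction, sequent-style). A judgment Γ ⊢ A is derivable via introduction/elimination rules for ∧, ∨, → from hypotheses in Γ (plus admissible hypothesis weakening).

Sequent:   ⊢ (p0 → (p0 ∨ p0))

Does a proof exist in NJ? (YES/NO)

Derivation trace:
[→I]  ⊢ (p0 → (p0 ∨ p0))
  [∨I₂] p0 ⊢ (p0 ∨ p0)
    [Ax] p0 ⊢ p0

Result: YES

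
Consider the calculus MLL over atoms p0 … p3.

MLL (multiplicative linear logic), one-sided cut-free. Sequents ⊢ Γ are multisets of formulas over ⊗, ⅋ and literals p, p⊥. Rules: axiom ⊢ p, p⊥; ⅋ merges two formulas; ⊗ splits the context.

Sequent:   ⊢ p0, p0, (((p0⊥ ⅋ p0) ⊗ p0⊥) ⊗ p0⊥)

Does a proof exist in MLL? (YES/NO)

Proof tree:
[⊗]  ⊢ p0, p0, (((p0⊥ ⅋ p0) ⊗ p0⊥) ⊗ p0⊥)
  [⊗]  ⊢ p0, ((p0⊥ ⅋ p0) ⊗ p0⊥)
    [⅋]  ⊢ (p0⊥ ⅋ p0)
      [Ax]  ⊢ p0, p0⊥
    [Ax]  ⊢ p0, p0⊥
  [Ax]  ⊢ p0, p0⊥

Result: YES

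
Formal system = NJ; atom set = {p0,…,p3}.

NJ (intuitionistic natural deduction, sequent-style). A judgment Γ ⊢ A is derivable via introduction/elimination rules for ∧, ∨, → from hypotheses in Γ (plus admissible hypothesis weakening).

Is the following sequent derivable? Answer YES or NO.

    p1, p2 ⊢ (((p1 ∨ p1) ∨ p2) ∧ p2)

Derivation (root first):
[∧I] p1, p2 ⊢ (((p1 ∨ p1) ∨ p2) ∧ p2)
  [∨I₁] p1 ⊢ ((p1 ∨ p1) ∨ p2)
    [∨I₁] p1 ⊢ (p1 ∨ p1)
      [Ax] p1 ⊢ p1
  [Ax] p2 ⊢ p2

Result: YES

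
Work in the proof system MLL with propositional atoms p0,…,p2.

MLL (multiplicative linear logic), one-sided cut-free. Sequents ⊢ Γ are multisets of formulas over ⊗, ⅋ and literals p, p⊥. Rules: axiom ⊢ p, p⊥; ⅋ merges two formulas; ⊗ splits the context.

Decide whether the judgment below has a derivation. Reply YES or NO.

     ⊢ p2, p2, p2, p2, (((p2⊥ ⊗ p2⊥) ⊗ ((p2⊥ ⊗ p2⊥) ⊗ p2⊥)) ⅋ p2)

Derivation trace:
[⅋]  ⊢ p2, p2, p2, p2, (((p2⊥ ⊗ p2⊥) ⊗ ((p2⊥ ⊗ p2⊥) ⊗ p2⊥)) ⅋ p2)
  [⊗]  ⊢ p2, p2, p2, p2, p2, ((p2⊥ ⊗ p2⊥) ⊗ ((p2⊥ ⊗ p2⊥) ⊗ p2⊥))
    [⊗]  ⊢ p2, p2, (p2⊥ ⊗ p2⊥)
      [Ax]  ⊢ p2, p2⊥
      [Ax]  ⊢ p2, p2⊥
    [⊗]  ⊢ p2, p2, p2, ((p2⊥ ⊗ p2⊥) ⊗ p2⊥)
      [⊗]  ⊢ p2, p2, (p2⊥ ⊗ p2⊥)
        [Ax]  ⊢ p2, p2⊥
        [Ax]  ⊢ p2, p2⊥
      [Ax]  ⊢ p2, p2⊥

Result: YES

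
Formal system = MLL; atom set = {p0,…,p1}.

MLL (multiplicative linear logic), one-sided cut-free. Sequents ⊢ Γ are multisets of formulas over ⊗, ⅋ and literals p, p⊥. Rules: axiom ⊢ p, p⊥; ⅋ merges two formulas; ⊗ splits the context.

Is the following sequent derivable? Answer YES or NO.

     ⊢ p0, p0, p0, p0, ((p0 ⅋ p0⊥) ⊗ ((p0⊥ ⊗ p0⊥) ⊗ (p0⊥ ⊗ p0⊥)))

Derivation trace:
[⊗]  ⊢ p0, p0, p0, p0, ((p0 ⅋ p0⊥) ⊗ ((p0⊥ ⊗ p0⊥) ⊗ (p0⊥ ⊗ p0⊥)))
  [⅋]  ⊢ (p0 ⅋ p0⊥)
    [Ax]  ⊢ p0, p0⊥
  [⊗]  ⊢ p0, p0, p0, p0, ((p0⊥ ⊗ p0⊥) ⊗ (p0⊥ ⊗ p0⊥))
    [⊗]  ⊢ p0, p0, (p0⊥ ⊗ p0⊥)
      [Ax]  ⊢ p0, p0⊥
      [Ax]  ⊢ p0, p0⊥
    [⊗]  ⊢ p0, p0, (p0⊥ ⊗ p0⊥)
      [Ax]  ⊢ p0, p0⊥
      [Ax]  ⊢ p0, p0⊥

Result: YES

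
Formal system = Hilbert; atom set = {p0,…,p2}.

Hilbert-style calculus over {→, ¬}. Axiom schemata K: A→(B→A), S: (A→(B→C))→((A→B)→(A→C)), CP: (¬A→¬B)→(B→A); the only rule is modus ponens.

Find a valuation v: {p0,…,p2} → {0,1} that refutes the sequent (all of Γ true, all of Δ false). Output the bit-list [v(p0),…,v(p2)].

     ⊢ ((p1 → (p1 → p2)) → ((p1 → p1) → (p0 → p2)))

Truth-table refutation:
  v=000: Γ:[] Δ:[((p1 → (p1 → p2)) → ((p1 → p1) → (p0 → p2)))=T] refutes=False
  v=001: Γ:[] Δ:[((p1 → (p1 → p2)) → ((p1 → p1) → (p0 → p2)))=T] refutes=False
  v=010: Γ:[] Δ:[((p1 → (p1 → p2)) → ((p1 → p1) → (p0 → p2)))=T] refutes=False
  v=011: Γ:[] Δ:[((p1 → (p1 → p2)) → ((p1 → p1) → (p0 → p2)))=T] refutes=False
  v=100: Γ:[] Δ:[((p1 → (p1 → p2)) → ((p1 → p1) → (p0 → p2)))=F] refutes=True  ← countermodel

Result: [1, 0, 0]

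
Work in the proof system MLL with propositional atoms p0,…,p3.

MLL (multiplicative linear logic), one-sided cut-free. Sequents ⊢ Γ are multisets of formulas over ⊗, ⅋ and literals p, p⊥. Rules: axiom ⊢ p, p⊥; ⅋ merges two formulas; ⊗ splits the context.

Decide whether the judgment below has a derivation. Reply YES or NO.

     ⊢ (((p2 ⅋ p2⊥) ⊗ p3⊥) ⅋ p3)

Derivation trace:
[⅋]  ⊢ (((p2 ⅋ p2⊥) ⊗ p3⊥) ⅋ p3)
  [⊗]  ⊢ p3, ((p2 ⅋ p2⊥) ⊗ p3⊥)
    [⅋]  ⊢ (p2 ⅋ p2⊥)
      [Ax]  ⊢ p2, p2⊥
    [Ax]  ⊢ p3, p3⊥

Result: YES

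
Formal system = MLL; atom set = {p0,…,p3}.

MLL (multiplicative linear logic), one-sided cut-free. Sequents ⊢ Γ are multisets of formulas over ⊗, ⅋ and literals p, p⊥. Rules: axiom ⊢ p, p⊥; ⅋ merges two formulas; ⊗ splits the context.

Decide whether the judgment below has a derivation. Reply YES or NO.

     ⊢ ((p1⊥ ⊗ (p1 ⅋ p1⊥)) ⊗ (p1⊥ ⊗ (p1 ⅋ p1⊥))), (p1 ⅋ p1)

Derivation trace:
[⅋]  ⊢ ((p1⊥ ⊗ (p1 ⅋ p1⊥)) ⊗ (p1⊥ ⊗ (p1 ⅋ p1⊥))), (p1 ⅋ p1)
  [⊗]  ⊢ p1, p1, ((p1⊥ ⊗ (p1 ⅋ p1⊥)) ⊗ (p1⊥ ⊗ (p1 ⅋ p1⊥)))
    [⊗]  ⊢ p1, (p1⊥ ⊗ (p1 ⅋ p1⊥))
      [Ax]  ⊢ p1, p1⊥
      [⅋]  ⊢ (p1 ⅋ p1⊥)
        [Ax]  ⊢ p1, p1⊥
    [⊗]  ⊢ p1, (p1⊥ ⊗ (p1 ⅋ p1⊥))
      [Ax]  ⊢ p1, p1⊥
      [⅋]  ⊢ (p1 ⅋ p1⊥)
        [Ax]  ⊢ p1, p1⊥

Result: YES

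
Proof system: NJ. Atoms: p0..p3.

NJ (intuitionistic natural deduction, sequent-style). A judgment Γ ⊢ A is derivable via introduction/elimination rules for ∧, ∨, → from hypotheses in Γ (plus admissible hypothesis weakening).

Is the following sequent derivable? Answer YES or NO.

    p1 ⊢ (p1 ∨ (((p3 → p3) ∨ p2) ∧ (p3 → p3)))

Derivation (root first):
[∨I₂] p1 ⊢ (p1 ∨ (((p3 → p3) ∨ p2) ∧ (p3 → p3)))
  [∧I] p1 ⊢ (((p3 → p3) ∨ p2) ∧ (p3 → p3))
    [∨I₁]  ⊢ ((p3 → p3) ∨ p2)
      [→I]  ⊢ (p3 → p3)
        [Ax] p3 ⊢ p3
    [Wk] p1 ⊢ (p3 → p3)
      [→I]  ⊢ (p3 → p3)
        [Ax] p3 ⊢ p3

Result: YES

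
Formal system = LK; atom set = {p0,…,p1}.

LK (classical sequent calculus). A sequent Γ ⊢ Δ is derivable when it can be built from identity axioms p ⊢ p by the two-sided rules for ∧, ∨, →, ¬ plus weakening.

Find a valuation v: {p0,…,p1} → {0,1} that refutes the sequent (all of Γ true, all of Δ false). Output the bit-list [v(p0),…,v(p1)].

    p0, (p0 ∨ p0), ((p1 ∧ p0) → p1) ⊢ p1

Enumerate valuations to refute Γ ⊢ Δ:
  v=00: Γ:[p0=F, (p0 ∨ p0)=F, ((p1 ∧ p0) → p1)=T] Δ:[p1=F] refutes=False
  v=01: Γ:[p0=F, (p0 ∨ p0)=F, ((p1 ∧ p0) → p1)=T] Δ:[p1=T] refutes=False
  v=10: Γ:[p0=T, (p0 ∨ p0)=T, ((p1 ∧ p0) → p1)=T] Δ:[p1=F] refutes=True  ← countermodel

Result: [1, 0]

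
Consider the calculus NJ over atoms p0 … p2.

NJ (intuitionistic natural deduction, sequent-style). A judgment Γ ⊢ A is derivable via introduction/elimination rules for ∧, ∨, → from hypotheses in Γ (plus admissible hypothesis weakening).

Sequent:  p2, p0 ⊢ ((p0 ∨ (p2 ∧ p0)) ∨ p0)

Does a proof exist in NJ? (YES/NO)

Derivation trace:
[∨I₁] p2, p0 ⊢ ((p0 ∨ (p2 ∧ p0)) ∨ p0)
  [∨I₂] p2, p0 ⊢ (p0 ∨ (p2 ∧ p0))
    [∧I] p2, p0 ⊢ (p2 ∧ p0)
      [Ax] p2 ⊢ p2
      [Ax] p0 ⊢ p0

Result: YES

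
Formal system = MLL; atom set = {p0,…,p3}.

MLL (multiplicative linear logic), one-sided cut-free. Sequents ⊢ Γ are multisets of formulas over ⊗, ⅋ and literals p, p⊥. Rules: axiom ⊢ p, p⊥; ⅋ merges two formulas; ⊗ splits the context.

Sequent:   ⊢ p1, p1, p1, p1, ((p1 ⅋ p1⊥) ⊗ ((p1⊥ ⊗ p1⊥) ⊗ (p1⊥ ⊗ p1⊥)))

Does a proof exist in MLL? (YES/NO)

Derivation (root first):
[⊗]  ⊢ p1, p1, p1, p1, ((p1 ⅋ p1⊥) ⊗ ((p1⊥ ⊗ p1⊥) ⊗ (p1⊥ ⊗ p1⊥)))
  [⅋]  ⊢ (p1 ⅋ p1⊥)
    [Ax]  ⊢ p1, p1⊥
  [⊗]  ⊢ p1, p1, p1, p1, ((p1⊥ ⊗ p1⊥) ⊗ (p1⊥ ⊗ p1⊥))
    [⊗]  ⊢ p1, p1, (p1⊥ ⊗ p1⊥)
      [Ax]  ⊢ p1, p1⊥
      [Ax]  ⊢ p1, p1⊥
    [⊗]  ⊢ p1, p1, (p1⊥ ⊗ p1⊥)
      [Ax]  ⊢ p1, p1⊥
      [Ax]  ⊢ p1, p1⊥

Result: YES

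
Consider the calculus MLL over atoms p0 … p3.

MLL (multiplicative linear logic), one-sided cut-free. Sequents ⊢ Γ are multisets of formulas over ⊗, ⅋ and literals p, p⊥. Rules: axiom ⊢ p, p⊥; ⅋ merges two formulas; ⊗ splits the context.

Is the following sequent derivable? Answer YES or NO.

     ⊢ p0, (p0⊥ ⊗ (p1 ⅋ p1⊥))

Proof tree:
[⊗]  ⊢ p0, (p0⊥ ⊗ (p1 ⅋ p1⊥))
  [Ax]  ⊢ p0, p0⊥
  [⅋]  ⊢ (p1 ⅋ p1⊥)
    [Ax]  ⊢ p1, p1⊥

Result: YES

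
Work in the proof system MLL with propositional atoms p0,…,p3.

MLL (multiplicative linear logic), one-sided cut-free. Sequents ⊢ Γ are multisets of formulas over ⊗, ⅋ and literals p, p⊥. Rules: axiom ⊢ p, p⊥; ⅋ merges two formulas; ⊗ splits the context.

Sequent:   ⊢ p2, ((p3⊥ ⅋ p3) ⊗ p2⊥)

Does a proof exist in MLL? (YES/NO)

Derivation (root first):
[⊗]  ⊢ p2, ((p3⊥ ⅋ p3) ⊗ p2⊥)
  [⅋]  ⊢ (p3⊥ ⅋ p3)
    [Ax]  ⊢ p3, p3⊥
  [Ax]  ⊢ p2, p2⊥

Result: YES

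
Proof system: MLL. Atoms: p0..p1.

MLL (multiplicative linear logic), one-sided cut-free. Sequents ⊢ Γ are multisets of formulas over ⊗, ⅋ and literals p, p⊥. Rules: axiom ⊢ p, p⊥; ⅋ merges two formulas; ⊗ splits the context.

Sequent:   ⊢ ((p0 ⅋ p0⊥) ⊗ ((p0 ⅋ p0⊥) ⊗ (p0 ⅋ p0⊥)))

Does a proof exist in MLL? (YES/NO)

Derivation trace:
[⊗]  ⊢ ((p0 ⅋ p0⊥) ⊗ ((p0 ⅋ p0⊥) ⊗ (p0 ⅋ p0⊥)))
  [⅋]  ⊢ (p0 ⅋ p0⊥)
    [Ax]  ⊢ p0, p0⊥
  [⊗]  ⊢ ((p0 ⅋ p0⊥) ⊗ (p0 ⅋ p0⊥))
    [⅋]  ⊢ (p0 ⅋ p0⊥)
      [Ax]  ⊢ p0, p0⊥
    [⅋]  ⊢ (p0 ⅋ p0⊥)
      [Ax]  ⊢ p0, p0⊥

Result: YES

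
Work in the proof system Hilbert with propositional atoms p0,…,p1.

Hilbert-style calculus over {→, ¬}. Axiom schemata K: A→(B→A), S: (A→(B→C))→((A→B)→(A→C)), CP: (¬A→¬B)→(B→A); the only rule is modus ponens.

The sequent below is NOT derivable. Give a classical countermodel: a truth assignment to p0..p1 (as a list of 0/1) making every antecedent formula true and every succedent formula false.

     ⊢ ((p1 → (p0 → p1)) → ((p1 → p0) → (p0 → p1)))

Enumerate valuations to refute Γ ⊢ Δ:
  v=00: Γ:[] Δ:[((p1 → (p0 → p1)) → ((p1 → p0) → (p0 → p1)))=T] refutes=False
  v=01: Γ:[] Δ:[((p1 → (p0 → p1)) → ((p1 → p0) → (p0 → p1)))=T] refutes=False
  v=10: Γ:[] Δ:[((p1 → (p0 → p1)) → ((p1 → p0) → (p0 → p1)))=F] refutes=True  ← countermodel

Result: [1, 0]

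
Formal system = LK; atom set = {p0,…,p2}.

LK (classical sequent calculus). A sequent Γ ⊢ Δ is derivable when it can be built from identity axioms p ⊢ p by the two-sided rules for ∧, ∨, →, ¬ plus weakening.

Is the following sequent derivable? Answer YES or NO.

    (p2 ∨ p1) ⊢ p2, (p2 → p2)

Derivation trace:
[∨L] (p2 ∨ p1) ⊢ p2, (p2 → p2)
  [Ax] p2 ⊢ p2
  [WL] p1 ⊢ (p2 → p2)
    [→R]  ⊢ (p2 → p2)
      [Ax] p2 ⊢ p2

Result: YES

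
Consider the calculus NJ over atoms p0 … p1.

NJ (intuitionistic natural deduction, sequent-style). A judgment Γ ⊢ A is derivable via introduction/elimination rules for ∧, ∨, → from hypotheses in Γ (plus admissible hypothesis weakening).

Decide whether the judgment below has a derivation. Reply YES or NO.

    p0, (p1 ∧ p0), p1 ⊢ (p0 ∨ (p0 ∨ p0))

Proof tree:
[Wk] p0, (p1 ∧ p0), p1 ⊢ (p0 ∨ (p0 ∨ p0))
  [Wk] p0, (p1 ∧ p0) ⊢ (p0 ∨ (p0 ∨ p0))
    [∨I₂] p0 ⊢ (p0 ∨ (p0 ∨ p0))
      [∨I₁] p0 ⊢ (p0 ∨ p0)
        [Ax] p0 ⊢ p0

Result: YES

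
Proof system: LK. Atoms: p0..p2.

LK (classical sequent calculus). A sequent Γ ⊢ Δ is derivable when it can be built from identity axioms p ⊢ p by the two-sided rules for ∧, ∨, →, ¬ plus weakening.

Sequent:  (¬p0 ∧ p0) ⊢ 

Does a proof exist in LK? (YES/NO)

Derivation trace:
[∧L] (¬p0 ∧ p0) ⊢ 
  [¬L] p0, ¬p0 ⊢ 
    [Ax] p0 ⊢ p0

Result: YES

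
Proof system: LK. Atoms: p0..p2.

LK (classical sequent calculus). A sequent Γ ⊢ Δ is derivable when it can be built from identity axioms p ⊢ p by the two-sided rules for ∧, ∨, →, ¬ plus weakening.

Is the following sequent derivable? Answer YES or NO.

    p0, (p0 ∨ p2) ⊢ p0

Derivation (root first):
[∨L] p0, (p0 ∨ p2) ⊢ p0
  [Ax] p0 ⊢ p0
  [WL] p0, p2 ⊢ p0
    [Ax] p0 ⊢ p0

Result: YES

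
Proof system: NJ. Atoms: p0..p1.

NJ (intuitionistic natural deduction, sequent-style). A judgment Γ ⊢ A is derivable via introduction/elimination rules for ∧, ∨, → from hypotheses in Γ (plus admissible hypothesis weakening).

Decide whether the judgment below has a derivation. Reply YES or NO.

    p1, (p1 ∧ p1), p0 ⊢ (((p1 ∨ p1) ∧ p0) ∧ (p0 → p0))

Derivation (root first):
[∧I] p1, (p1 ∧ p1), p0 ⊢ (((p1 ∨ p1) ∧ p0) ∧ (p0 → p0))
  [∧I] p1, (p1 ∧ p1), p0 ⊢ ((p1 ∨ p1) ∧ p0)
    [Wk] p1, (p1 ∧ p1) ⊢ (p1 ∨ p1)
      [∨I₂] p1 ⊢ (p1 ∨ p1)
        [Ax] p1 ⊢ p1
    [Ax] p0 ⊢ p0
  [→I]  ⊢ (p0 → p0)
    [Ax] p0 ⊢ p0

Result: YES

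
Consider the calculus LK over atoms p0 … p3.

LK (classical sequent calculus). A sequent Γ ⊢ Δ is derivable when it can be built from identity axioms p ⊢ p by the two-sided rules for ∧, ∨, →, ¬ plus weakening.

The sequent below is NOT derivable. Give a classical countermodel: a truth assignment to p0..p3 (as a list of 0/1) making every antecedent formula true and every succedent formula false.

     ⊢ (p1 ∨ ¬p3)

Search for a countermodel by truth-table:
  v=0000: Γ:[] Δ:[(p1 ∨ ¬p3)=T] refutes=False
  v=0001: Γ:[] Δ:[(p1 ∨ ¬p3)=F] refutes=True  ← countermodel

Result: [0, 0, 0, 1]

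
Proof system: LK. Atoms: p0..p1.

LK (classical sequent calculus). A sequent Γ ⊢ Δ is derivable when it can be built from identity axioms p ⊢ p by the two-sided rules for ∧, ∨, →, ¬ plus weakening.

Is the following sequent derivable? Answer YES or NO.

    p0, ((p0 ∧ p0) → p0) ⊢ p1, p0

Proof tree:
[→L] p0, ((p0 ∧ p0) → p0) ⊢ p1, p0
  [∧R] p0 ⊢ (p0 ∧ p0)
    [Ax] p0 ⊢ p0
    [Ax] p0 ⊢ p0
  [WR] p0 ⊢ p0, p1
    [Ax] p0 ⊢ p0

Result: YES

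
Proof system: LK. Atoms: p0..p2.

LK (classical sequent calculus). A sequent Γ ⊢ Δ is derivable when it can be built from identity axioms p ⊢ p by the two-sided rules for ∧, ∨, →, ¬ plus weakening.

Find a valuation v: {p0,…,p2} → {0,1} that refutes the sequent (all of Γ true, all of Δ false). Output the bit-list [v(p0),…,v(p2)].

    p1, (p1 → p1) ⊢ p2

Search for a countermodel by truth-table:
  v=000: Γ:[p1=F, (p1 → p1)=T] Δ:[p2=F] refutes=False
  v=001: Γ:[p1=F, (p1 → p1)=T] Δ:[p2=T] refutes=False
  v=010: Γ:[p1=T, (p1 → p1)=T] Δ:[p2=F] refutes=True  ← countermodel

Result: [0, 1, 0]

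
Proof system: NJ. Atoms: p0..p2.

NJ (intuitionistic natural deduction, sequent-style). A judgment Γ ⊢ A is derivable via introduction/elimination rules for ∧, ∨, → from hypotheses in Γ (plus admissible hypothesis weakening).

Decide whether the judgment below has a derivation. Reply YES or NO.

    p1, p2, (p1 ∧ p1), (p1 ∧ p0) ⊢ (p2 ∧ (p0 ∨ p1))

Derivation (root first):
[Wk] p1, p2, (p1 ∧ p1), (p1 ∧ p0) ⊢ (p2 ∧ (p0 ∨ p1))
  [∧I] p1, p2, (p1 ∧ p1) ⊢ (p2 ∧ (p0 ∨ p1))
    [Wk] p2, (p1 ∧ p1) ⊢ p2
      [Ax] p2 ⊢ p2
    [∨I₂] p1 ⊢ (p0 ∨ p1)
      [Ax] p1 ⊢ p1

Result: YES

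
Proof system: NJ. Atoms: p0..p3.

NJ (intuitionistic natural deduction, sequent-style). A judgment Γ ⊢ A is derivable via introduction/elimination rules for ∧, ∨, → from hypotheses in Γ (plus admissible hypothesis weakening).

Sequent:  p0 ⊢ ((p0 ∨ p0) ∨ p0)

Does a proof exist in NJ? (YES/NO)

Derivation trace:
[∨I₁] p0 ⊢ ((p0 ∨ p0) ∨ p0)
  [∨I₁] p0 ⊢ (p0 ∨ p0)
    [Ax] p0 ⊢ p0

Result: YES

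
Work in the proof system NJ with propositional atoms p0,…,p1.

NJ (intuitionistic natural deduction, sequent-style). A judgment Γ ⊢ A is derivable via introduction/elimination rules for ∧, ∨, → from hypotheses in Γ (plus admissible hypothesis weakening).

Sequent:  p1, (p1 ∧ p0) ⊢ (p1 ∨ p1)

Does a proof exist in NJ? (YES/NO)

Derivation (root first):
[∨I₁] p1, (p1 ∧ p0) ⊢ (p1 ∨ p1)
  [Wk] p1, (p1 ∧ p0) ⊢ p1
    [Ax] p1 ⊢ p1

Result: YES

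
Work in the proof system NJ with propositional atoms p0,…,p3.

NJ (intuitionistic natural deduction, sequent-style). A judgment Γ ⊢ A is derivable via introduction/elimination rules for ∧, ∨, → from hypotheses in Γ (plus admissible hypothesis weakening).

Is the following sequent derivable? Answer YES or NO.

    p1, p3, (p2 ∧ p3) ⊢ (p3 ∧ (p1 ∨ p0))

Proof tree:
[Wk] p1, p3, (p2 ∧ p3) ⊢ (p3 ∧ (p1 ∨ p0))
  [∧I] p1, p3 ⊢ (p3 ∧ (p1 ∨ p0))
    [Ax] p3 ⊢ p3
    [∨I₁] p1 ⊢ (p1 ∨ p0)
      [Ax] p1 ⊢ p1

Result: YES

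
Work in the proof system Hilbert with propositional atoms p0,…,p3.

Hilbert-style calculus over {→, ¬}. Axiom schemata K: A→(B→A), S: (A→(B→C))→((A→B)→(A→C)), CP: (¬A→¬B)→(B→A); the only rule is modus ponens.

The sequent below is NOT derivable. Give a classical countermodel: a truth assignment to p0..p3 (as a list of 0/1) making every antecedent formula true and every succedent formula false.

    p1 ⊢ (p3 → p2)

Enumerate valuations to refute Γ ⊢ Δ:
  v=0000: Γ:[p1=F] Δ:[(p3 → p2)=T] refutes=False
  v=0001: Γ:[p1=F] Δ:[(p3 → p2)=F] refutes=False
  v=0010: Γ:[p1=F] Δ:[(p3 → p2)=T] refutes=False
  v=0011: Γ:[p1=F] Δ:[(p3 → p2)=T] refutes=False
  v=0100: Γ:[p1=T] Δ:[(p3 → p2)=T] refutes=False
  v=0101: Γ:[p1=T] Δ:[(p3 → p2)=F] refutes=True  ← countermodel

Result: [0, 1, 0, 1]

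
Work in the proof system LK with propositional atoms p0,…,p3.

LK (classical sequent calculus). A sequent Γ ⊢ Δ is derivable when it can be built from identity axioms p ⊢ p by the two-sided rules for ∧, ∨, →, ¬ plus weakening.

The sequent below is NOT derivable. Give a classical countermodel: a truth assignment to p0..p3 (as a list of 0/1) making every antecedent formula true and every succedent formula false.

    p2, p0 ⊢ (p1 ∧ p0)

Truth-table refutation:
  v=0000: Γ:[p2=F, p0=F] Δ:[(p1 ∧ p0)=F] refutes=False
  v=0001: Γ:[p2=F, p0=F] Δ:[(p1 ∧ p0)=F] refutes=False
  v=0010: Γ:[p2=T, p0=F] Δ:[(p1 ∧ p0)=F] refutes=False
  v=0011: Γ:[p2=T, p0=F] Δ:[(p1 ∧ p0)=F] refutes=False
  v=0100: Γ:[p2=F, p0=F] Δ:[(p1 ∧ p0)=F] refutes=False
  v=0101: Γ:[p2=F, p0=F] Δ:[(p1 ∧ p0)=F] refutes=False
  v=0110: Γ:[p2=T, p0=F] Δ:[(p1 ∧ p0)=F] refutes=False
  v=0111: Γ:[p2=T, p0=F] Δ:[(p1 ∧ p0)=F] refutes=False
  v=1000: Γ:[p2=F, p0=T] Δ:[(p1 ∧ p0)=F] refutes=False
  v=1001: Γ:[p2=F, p0=T] Δ:[(p1 ∧ p0)=F] refutes=False
  v=1010: Γ:[p2=T, p0=T] Δ:[(p1 ∧ p0)=F] refutes=True  ← countermodel

Result: [1, 0, 1, 0]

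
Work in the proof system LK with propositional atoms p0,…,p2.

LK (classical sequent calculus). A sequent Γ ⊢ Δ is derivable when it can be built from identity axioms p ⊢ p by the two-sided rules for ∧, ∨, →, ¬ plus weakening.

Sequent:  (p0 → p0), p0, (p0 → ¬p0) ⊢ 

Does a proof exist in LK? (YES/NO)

Derivation (root first):
[→L] (p0 → p0), p0, (p0 → ¬p0) ⊢ 
  [Ax] p0 ⊢ p0
  [¬L] p0, (p0 → p0), ¬p0 ⊢ 
    [→L] p0, (p0 → p0) ⊢ p0
      [Ax] p0 ⊢ p0
      [Ax] p0 ⊢ p0

Result: YES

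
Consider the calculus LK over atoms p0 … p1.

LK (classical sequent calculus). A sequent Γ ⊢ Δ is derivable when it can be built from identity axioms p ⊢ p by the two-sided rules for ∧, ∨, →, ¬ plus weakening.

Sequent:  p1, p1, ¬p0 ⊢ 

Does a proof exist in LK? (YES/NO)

Truth-table refutation:
  v=00: Γ:[p1=F, p1=F, ¬p0=T] Δ:[] refutes=False
  v=01: Γ:[p1=T, p1=T, ¬p0=T] Δ:[] refutes=True  ← countermodel

Result: NO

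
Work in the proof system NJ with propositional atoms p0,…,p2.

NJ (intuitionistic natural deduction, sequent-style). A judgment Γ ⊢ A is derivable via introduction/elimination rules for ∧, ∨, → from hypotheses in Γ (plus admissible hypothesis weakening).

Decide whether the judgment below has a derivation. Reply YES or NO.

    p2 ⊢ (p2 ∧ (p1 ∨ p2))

Derivation (root first):
[∧I] p2 ⊢ (p2 ∧ (p1 ∨ p2))
  [Ax] p2 ⊢ p2
  [∨I₂] p2 ⊢ (p1 ∨ p2)
    [Ax] p2 ⊢ p2

Result: YES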